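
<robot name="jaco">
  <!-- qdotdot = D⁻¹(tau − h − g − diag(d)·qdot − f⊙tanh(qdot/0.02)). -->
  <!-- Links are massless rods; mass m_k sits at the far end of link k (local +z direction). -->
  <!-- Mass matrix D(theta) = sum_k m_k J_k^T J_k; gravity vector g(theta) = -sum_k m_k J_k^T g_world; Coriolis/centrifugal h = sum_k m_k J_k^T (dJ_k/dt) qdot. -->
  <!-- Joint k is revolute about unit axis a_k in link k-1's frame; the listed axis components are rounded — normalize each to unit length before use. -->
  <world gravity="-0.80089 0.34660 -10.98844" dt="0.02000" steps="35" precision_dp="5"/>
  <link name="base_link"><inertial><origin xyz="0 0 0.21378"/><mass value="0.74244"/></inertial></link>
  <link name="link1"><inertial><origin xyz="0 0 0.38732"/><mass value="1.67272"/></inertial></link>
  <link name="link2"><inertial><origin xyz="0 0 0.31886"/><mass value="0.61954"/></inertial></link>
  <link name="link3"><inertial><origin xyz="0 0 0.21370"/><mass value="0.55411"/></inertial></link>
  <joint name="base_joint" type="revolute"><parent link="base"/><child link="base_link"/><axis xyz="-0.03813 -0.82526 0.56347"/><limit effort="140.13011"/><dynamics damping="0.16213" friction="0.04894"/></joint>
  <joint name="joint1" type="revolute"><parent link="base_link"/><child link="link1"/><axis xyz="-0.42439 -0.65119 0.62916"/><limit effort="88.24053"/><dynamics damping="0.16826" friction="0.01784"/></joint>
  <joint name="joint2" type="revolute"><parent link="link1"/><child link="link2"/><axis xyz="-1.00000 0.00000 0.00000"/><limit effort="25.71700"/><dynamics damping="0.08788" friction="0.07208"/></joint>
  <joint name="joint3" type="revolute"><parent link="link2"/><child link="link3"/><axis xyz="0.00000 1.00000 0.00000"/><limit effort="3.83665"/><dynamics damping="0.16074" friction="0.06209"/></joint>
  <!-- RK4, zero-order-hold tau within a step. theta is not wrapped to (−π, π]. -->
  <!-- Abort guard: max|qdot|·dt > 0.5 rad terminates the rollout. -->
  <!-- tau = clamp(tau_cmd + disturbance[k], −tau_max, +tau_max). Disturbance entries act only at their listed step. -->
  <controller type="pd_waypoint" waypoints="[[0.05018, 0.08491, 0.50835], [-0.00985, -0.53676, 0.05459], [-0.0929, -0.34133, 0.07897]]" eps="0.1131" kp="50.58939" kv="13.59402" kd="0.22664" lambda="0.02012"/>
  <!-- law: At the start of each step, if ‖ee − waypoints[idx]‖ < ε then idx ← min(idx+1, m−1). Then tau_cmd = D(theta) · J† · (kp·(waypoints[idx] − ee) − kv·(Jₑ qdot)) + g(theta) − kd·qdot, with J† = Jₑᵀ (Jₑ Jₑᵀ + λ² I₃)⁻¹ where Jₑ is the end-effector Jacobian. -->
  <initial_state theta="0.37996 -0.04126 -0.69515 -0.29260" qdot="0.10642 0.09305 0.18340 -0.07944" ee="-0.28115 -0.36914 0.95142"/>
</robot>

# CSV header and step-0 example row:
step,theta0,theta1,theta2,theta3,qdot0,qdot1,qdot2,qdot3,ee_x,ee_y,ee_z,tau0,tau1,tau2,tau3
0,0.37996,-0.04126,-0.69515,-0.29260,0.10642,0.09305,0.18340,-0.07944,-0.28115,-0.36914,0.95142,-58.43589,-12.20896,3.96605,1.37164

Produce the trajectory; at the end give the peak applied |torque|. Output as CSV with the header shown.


step,theta0,theta1,theta2,theta3,qdot0,qdot1,qdot2,qdot3,ee_x,ee_y,ee_z,tau0,tau1,tau2,tau3
1,0.34405,0.00834,-0.72117,-0.32474,-3.64826,4.82668,-2.68793,-3.10099,-0.27995,-0.36332,0.94793,-41.83082,-10.86148,3.84832,1.71712
2,0.25139,0.12917,-0.78491,-0.40118,-5.60404,7.27001,-3.60106,-4.55886,-0.27024,-0.34954,0.93912,-25.62134,-8.36101,2.97269,1.47306
3,0.13234,0.28293,-0.85408,-0.49765,-6.31462,8.12540,-3.27555,-5.09052,-0.25292,-0.32990,0.92891,-13.24512,-5.66218,2.23279,1.07178
4,0.00602,0.44451,-0.91116,-0.59909,-6.33845,8.04800,-2.43165,-5.04495,-0.23043,-0.30735,0.91943,-5.48741,-3.67137,1.79161,0.67749
5,-0.11751,0.59956,-0.95024,-0.69704,-6.03291,7.46543,-1.49716,-4.74268,-0.20547,-0.28450,0.91144,-1.65726,-2.69561,1.55725,0.36987
6,-0.23358,0.74024,-0.97150,-0.78862,-5.58400,6.60615,-0.65724,-4.41267,-0.18019,-0.26297,0.90479,-0.51615,-2.57021,1.42488,0.17611
7,-0.34017,0.86216,-0.97747,-0.87444,-5.08179,5.59258,0.02700,-4.17174,-0.15595,-0.24339,0.89896,-0.67641,-2.86310,1.34697,0.08778
8,-0.43664,0.96315,-0.97154,-0.95652,-4.56923,4.51263,0.53750,-4.04449,-0.13330,-0.22585,0.89334,-0.90470,-3.08038,1.34297,0.07715
9,-0.52286,1.04239,-0.95688,-1.03685,-4.05761,3.42338,0.90523,-4.00091,-0.11231,-0.21000,0.88748,-0.49955,-2.91229,1.37059,0.11244
10,-0.59896,1.10047,-0.93620,-1.11659,-3.55847,2.40169,1.14375,-3.98853,-0.09274,-0.19536,0.88114,0.76255,-2.24925,1.43809,0.16794
11,-0.66530,1.13947,-0.91192,-1.19594,-3.08474,1.51814,1.27231,-3.96156,-0.07430,-0.18153,0.87423,2.66844,-1.20494,1.53824,0.22915
12,-0.72255,1.16266,-0.88598,-1.27435,-2.65110,0.82109,1.31552,-3.89545,-0.05674,-0.16827,0.86671,4.82631,0.00191,1.65369,0.29132
13,-0.77164,1.17395,-0.85981,-1.35101,-2.26925,0.32693,1.29923,-3.78652,-0.03996,-0.15553,0.85865,6.88293,1.16562,1.76764,0.35468
14,-0.81367,1.17729,-0.83436,-1.42516,-1.94406,0.02266,1.24576,-3.64404,-0.02401,-0.14335,0.85009,8.61428,2.15073,1.86913,0.42040
15,-0.84983,1.17631,-0.81019,-1.49625,-1.68243,-0.10594,1.17185,-3.47942,-0.00903,-0.13183,0.84112,9.94213,2.90020,1.95774,0.48803
16,-0.88123,1.17396,-0.78759,-1.56399,-1.46528,-0.12122,1.09027,-3.30896,0.00482,-0.12107,0.83179,10.81778,3.39155,2.02219,0.55722
17,-0.90865,1.17205,-0.76661,-1.62839,-1.28194,-0.06496,1.00906,-3.14363,0.01734,-0.11110,0.82222,11.28762,3.65125,2.05970,0.62579
18,-0.93267,1.17168,-0.74720,-1.68960,-1.12138,0.02615,0.93381,-2.99053,0.02839,-0.10188,0.81247,11.42104,3.72034,2.06812,0.69130
19,-0.95358,1.17313,-0.72920,-1.74793,-0.97223,0.12008,0.86777,-2.85354,0.03790,-0.09335,0.80266,11.29361,3.64506,2.04551,0.75135
20,-0.97170,1.17656,-0.71243,-1.80365,-0.84157,0.22366,0.81165,-2.72753,0.04588,-0.08543,0.79288,10.99593,3.47007,2.00237,0.80266
21,-0.98735,1.18205,-0.69667,-1.85697,-0.72503,0.32528,0.76650,-2.61217,0.05238,-0.07802,0.78321,10.57810,3.22489,1.93995,0.84442
22,-1.00079,1.18948,-0.68171,-1.90810,-0.61962,0.41803,0.73209,-2.50634,0.05751,-0.07106,0.77372,10.08175,2.93404,1.86059,0.87627
23,-1.01221,1.19865,-0.66734,-1.95720,-0.52352,0.49852,0.70733,-2.40867,0.06137,-0.06446,0.76446,9.53951,2.61664,1.76731,0.89829
24,-1.02180,1.20930,-0.65339,-2.00443,-0.43562,0.56572,0.69055,-2.31790,0.06409,-0.05818,0.75548,8.97571,2.28690,1.66335,0.91095
25,-1.02970,1.22116,-0.63971,-2.04991,-0.35526,0.62004,0.67984,-2.23306,0.06580,-0.05217,0.74680,8.40768,1.95491,1.55180,0.91498
26,-1.03607,1.23398,-0.62621,-2.09376,-0.28205,0.66270,0.67328,-2.15344,0.06662,-0.04640,0.73844,7.84724,1.62750,1.43543,0.91129
27,-1.04104,1.24756,-0.61281,-2.13608,-0.21572,0.69532,0.66908,-2.07856,0.06667,-0.04084,0.73042,7.30206,1.30907,1.31662,0.90084
28,-1.04475,1.26170,-0.59949,-2.17694,-0.15606,0.71965,0.66565,-2.00810,0.06606,-0.03548,0.72272,6.77677,1.00226,1.19730,0.88458
29,-1.04733,1.27626,-0.58624,-2.21645,-0.10287,0.73742,0.66168,-1.94184,0.06489,-0.03030,0.71536,6.27384,0.70848,1.07902,0.86339
30,-1.04892,1.29113,-0.57309,-2.25468,-0.05598,0.75027,0.65612,-1.87958,0.06324,-0.02531,0.70830,5.79424,0.42824,0.96297,0.83810
31,-1.04963,1.30622,-0.56007,-2.29170,-0.01627,0.76129,0.64840,-1.82069,0.06121,-0.02050,0.70155,5.33870,0.16135,0.85059,0.80931
32,-1.04967,1.32162,-0.54722,-2.32756,0.00901,0.78312,0.63972,-1.76192,0.05885,-0.01588,0.69508,4.91097,-0.09465,0.74630,0.77709
33,-1.04933,1.33754,-0.53454,-2.36226,0.02372,0.81032,0.63107,-1.70556,0.05625,-0.01146,0.68886,4.50573,-0.34083,0.64697,0.74295
34,-1.04873,1.35395,-0.52204,-2.39589,0.03557,0.83197,0.62143,-1.65435,0.05346,-0.00724,0.68288,4.11802,-0.57517,0.54855,0.70797
35,-1.04792,1.37074,-0.50976,-2.42854,0.04549,0.84800,0.60953,-1.60749,0.05052,-0.00320,0.67712,,,,
# max |tau| (N·m): 58.43589


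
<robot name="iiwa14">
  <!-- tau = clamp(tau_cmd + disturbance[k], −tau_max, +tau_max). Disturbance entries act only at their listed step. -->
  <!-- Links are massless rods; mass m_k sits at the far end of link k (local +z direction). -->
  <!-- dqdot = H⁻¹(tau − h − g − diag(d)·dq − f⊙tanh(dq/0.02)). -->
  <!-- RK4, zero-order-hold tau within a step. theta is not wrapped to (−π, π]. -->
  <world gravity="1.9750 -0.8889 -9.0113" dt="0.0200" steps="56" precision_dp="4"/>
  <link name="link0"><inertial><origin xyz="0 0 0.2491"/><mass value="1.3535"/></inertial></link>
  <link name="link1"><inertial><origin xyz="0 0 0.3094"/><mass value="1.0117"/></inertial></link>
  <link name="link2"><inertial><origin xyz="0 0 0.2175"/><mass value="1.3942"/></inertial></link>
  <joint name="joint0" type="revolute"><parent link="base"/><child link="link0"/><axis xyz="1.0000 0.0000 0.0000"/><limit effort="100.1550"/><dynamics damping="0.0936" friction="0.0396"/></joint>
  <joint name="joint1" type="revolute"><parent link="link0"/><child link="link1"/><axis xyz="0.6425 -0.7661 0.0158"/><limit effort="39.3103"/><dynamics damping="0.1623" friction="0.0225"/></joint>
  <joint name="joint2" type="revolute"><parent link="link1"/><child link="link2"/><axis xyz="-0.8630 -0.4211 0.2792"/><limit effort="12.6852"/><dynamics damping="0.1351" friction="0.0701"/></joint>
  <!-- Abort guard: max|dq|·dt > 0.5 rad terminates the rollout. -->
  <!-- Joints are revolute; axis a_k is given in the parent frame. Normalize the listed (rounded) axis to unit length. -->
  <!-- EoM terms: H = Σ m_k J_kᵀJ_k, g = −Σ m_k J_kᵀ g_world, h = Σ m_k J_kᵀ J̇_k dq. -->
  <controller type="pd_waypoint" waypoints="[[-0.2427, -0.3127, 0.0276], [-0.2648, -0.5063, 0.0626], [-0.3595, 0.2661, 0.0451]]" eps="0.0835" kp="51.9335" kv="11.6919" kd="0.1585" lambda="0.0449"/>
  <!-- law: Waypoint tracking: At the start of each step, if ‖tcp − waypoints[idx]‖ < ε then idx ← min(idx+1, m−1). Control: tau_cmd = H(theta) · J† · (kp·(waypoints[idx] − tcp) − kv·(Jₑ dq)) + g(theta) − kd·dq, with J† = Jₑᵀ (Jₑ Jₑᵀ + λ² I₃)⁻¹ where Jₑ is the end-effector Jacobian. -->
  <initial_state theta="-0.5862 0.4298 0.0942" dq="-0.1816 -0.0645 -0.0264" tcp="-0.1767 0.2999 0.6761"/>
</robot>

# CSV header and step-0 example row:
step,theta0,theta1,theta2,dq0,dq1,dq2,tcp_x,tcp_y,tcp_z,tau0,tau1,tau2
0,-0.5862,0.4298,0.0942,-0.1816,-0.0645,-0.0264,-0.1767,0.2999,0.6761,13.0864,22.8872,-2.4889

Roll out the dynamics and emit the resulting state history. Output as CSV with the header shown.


step,theta0,theta1,theta2,dq0,dq1,dq2,tcp_x,tcp_y,tcp_z,tau0,tau1,tau2
1,-0.6001,0.4456,0.0662,-1.1961,1.6326,-2.7037,-0.1798,0.2989,0.6746,1.0230,16.0249,-1.7578
2,-0.6370,0.4944,-0.0191,-2.4667,3.2240,-5.7007,-0.1890,0.2912,0.6708,-13.1884,10.1124,-1.4507
3,-0.7041,0.5760,-0.1716,-4.1972,4.9089,-9.2630,-0.2015,0.2780,0.6606,-9.5002,7.8548,-1.7688
4,-0.8000,0.6868,-0.3715,-5.3661,6.1795,-10.4317,-0.2139,0.2606,0.6391,5.5684,8.2128,-2.3632
5,-0.9103,0.8182,-0.5662,-5.6994,7.0184,-8.9787,-0.2247,0.2408,0.6065,15.0217,8.1801,-2.4441
6,-1.0241,0.9653,-0.7217,-5.7228,7.7294,-6.5992,-0.2335,0.2193,0.5678,18.1382,7.3512,-2.0043
7,-1.1382,1.1263,-0.8274,-5.7173,8.3828,-4.0100,-0.2402,0.1961,0.5274,17.7023,6.0593,-1.3773
8,-1.2529,1.2994,-0.8813,-5.7553,8.9147,-1.4067,-0.2444,0.1712,0.4883,15.5032,4.5135,-0.7965
9,-1.3688,1.4813,-0.8839,-5.8248,9.2262,1.0963,-0.2462,0.1447,0.4522,12.5870,2.7845,-0.3570
10,-1.4862,1.6665,-0.8389,-5.8772,9.2364,3.3441,-0.2457,0.1167,0.4196,9.6348,0.8715,-0.0570
11,-1.6039,1.8487,-0.7522,-5.8542,8.9281,5.2552,-0.2432,0.0874,0.3904,7.0875,-1.2127,0.0674
12,-1.7198,2.0216,-0.6319,-5.7005,8.3310,6.6971,-0.2391,0.0572,0.3639,5.1721,-3.3792,0.0362
13,-1.8309,2.1803,-0.4883,-5.3746,7.5221,7.5880,-0.2337,0.0268,0.3393,3.9161,-5.4572,-0.1195
14,-1.9335,2.3214,-0.3326,-4.8593,6.5994,7.9213,-0.2273,-0.0033,0.3158,3.2004,-7.2549,-0.3580
15,-2.0239,2.4437,-0.1754,-4.1655,5.6522,7.7625,-0.2199,-0.0322,0.2931,2.8442,-8.6414,-0.6344
16,-2.0989,2.5474,-0.0253,-3.3281,4.7439,7.2207,-0.2120,-0.0592,0.2712,2.6785,-9.5847,-0.9105
17,-2.1561,2.6337,0.1111,-2.3954,3.9089,6.4160,-0.2040,-0.0840,0.2499,2.5807,-10.1352,-1.1606
18,-2.1942,2.7041,0.2298,-1.4185,3.1600,5.4575,-0.1963,-0.1063,0.2296,2.4771,-10.3865,-1.3719
19,-2.2128,2.7606,0.3286,-0.4444,2.4969,4.4340,-0.1892,-0.1261,0.2102,2.3313,-10.4403,-1.5415
20,-2.2124,2.8046,0.4071,0.4759,1.9167,3.4220,-0.1830,-0.1437,0.1918,2.1416,-10.3832,-1.6735
21,-2.1943,2.8377,0.4658,1.3231,1.4070,2.4612,-0.1778,-0.1590,0.1744,1.8997,-10.2801,-1.7718
22,-2.1602,2.8613,0.5060,2.0808,0.9581,1.5799,-0.1737,-0.1724,0.1579,1.6108,-10.1730,-1.8409
23,-2.1120,2.8765,0.5297,2.7359,0.5626,0.7973,-0.1708,-0.1841,0.1425,1.2861,-10.0838,-1.8851
24,-2.0517,2.8842,0.5388,3.2822,0.2145,0.1224,-0.1689,-0.1943,0.1280,0.9363,-10.0195,-1.9076
25,-1.9818,2.8854,0.5359,3.6999,-0.0838,-0.3899,-0.1682,-0.2032,0.1143,0.5571,-9.9759,-1.9464
26,-1.9047,2.8812,0.5240,4.0102,-0.3399,-0.8009,-0.1684,-0.2109,0.1014,0.1730,-9.9544,-1.9672
27,-1.8223,2.8722,0.5046,4.2254,-0.5607,-1.1299,-0.1696,-0.2176,0.0893,-0.2069,-9.9356,-1.9630
28,-1.7365,2.8591,0.4795,4.3521,-0.7482,-1.3813,-0.1715,-0.2234,0.0780,-0.5792,-9.9110,-1.9372
29,-1.6490,2.8425,0.4501,4.3981,-0.9040,-1.5614,-0.1742,-0.2285,0.0676,-0.9399,-9.8744,-1.8929
30,-1.5613,2.8232,0.4177,4.3726,-1.0294,-1.6780,-0.1774,-0.2329,0.0582,-1.2847,-9.8226,-1.8331
31,-1.4748,2.8016,0.3836,4.2853,-1.1261,-1.7395,-0.1812,-0.2369,0.0496,-1.6092,-9.7549,-1.7608
32,-1.3905,2.7784,0.3487,4.1462,-1.1958,-1.7547,-0.1853,-0.2405,0.0419,-1.9093,-9.6731,-1.6788
33,-1.3095,2.7541,0.3140,3.9656,-1.2406,-1.7327,-0.1897,-0.2438,0.0351,-2.1814,-9.5802,-1.5894
34,-1.2324,2.7291,0.2799,3.7534,-1.2627,-1.6819,-0.1942,-0.2469,0.0292,2.9743,-10.8783,-2.8263
35,-1.1465,2.6983,0.2327,4.8259,-1.8246,-3.0234,-0.1989,-0.2511,0.0244,1.5721,-10.8746,-2.2239
36,-1.0430,2.6571,0.1640,5.5221,-2.2957,-3.8525,-0.2037,-0.2576,0.0208,0.1859,-10.9171,-1.7428
37,-0.9287,2.6074,0.0826,5.9134,-2.6917,-4.2874,-0.2088,-0.2656,0.0179,-1.1620,-10.9196,-1.3589
38,-0.8091,2.5504,-0.0044,6.0600,-3.0159,-4.4201,-0.2145,-0.2749,0.0155,-2.4478,-10.8407,-1.0517
39,-0.6886,2.4876,-0.0917,6.0139,-3.2668,-4.3252,-0.2206,-0.2850,0.0135,-3.6484,-10.6707,-0.8037
40,-0.5704,2.4206,-0.1754,5.8205,-3.4426,-4.0658,-0.2271,-0.2957,0.0120,-4.7445,-10.4200,-0.5998
41,-0.4572,2.3509,-0.2528,5.5195,-3.5432,-3.6966,-0.2339,-0.3069,0.0109,-5.7217,-10.1094,-0.4272
42,-0.3508,2.2798,-0.3222,5.1454,-3.5713,-3.2651,-0.2408,-0.3185,0.0104,-6.5718,-9.7633,-0.2752
43,-0.2523,2.2088,-0.3827,4.7279,-3.5332,-2.8117,-0.2477,-0.3302,0.0103,-7.2932,-9.4055,-0.1352
44,-0.1623,2.1392,-0.4342,4.2918,-3.4380,-2.3688,-0.2543,-0.3421,0.0108,-7.8913,-9.0554,-0.0013
45,-0.0810,2.0719,-0.4772,3.8567,-3.2972,-1.9595,-0.2605,-0.3540,0.0119,-8.3768,-8.7276,0.1299
46,-0.0083,2.0078,-0.5125,3.4373,-3.1231,-1.5985,-0.2662,-0.3657,0.0134,-8.7648,-8.4312,0.2600
47,0.0564,1.9474,-0.5412,3.0434,-2.9273,-1.2924,-0.2712,-0.3772,0.0153,-9.0718,-8.1705,0.3886
48,0.1135,1.8910,-0.5643,2.6811,-2.7200,-1.0415,-0.2755,-0.3883,0.0176,-9.3144,-7.9466,0.5145
49,0.1637,1.8388,-0.5830,2.3529,-2.5097,-0.8416,-0.2791,-0.3988,0.0202,-9.5076,-7.7582,0.6360
50,0.2077,1.7908,-0.5981,2.0591,-2.3023,-0.6863,-0.2820,-0.4088,0.0229,-9.6640,-7.6028,0.7514
51,0.2462,1.7468,-0.6105,1.7985,-2.1024,-0.5680,-0.2843,-0.4182,0.0258,-9.7939,-7.4770,0.8594
52,0.2797,1.7067,-0.6208,1.5688,-1.9126,-0.4794,-0.2859,-0.4270,0.0287,-9.9049,-7.3775,0.9589
53,0.3090,1.6703,-0.6297,1.3673,-1.7346,-0.4137,-0.2871,-0.4351,0.0316,-26.7644,10.0066,3.0262
54,0.3057,1.6689,-0.6225,-1.6883,1.5732,1.0872,-0.2886,-0.4351,0.0341,-22.6513,5.3731,2.5277
55,0.2484,1.7243,-0.5890,-4.0741,3.9531,2.3465,-0.2907,-0.4219,0.0361,-18.8175,1.3437,2.4109
56,0.1479,1.8193,-0.5277,-6.0280,5.5340,3.8813,-0.2926,-0.3995,0.0378,,,


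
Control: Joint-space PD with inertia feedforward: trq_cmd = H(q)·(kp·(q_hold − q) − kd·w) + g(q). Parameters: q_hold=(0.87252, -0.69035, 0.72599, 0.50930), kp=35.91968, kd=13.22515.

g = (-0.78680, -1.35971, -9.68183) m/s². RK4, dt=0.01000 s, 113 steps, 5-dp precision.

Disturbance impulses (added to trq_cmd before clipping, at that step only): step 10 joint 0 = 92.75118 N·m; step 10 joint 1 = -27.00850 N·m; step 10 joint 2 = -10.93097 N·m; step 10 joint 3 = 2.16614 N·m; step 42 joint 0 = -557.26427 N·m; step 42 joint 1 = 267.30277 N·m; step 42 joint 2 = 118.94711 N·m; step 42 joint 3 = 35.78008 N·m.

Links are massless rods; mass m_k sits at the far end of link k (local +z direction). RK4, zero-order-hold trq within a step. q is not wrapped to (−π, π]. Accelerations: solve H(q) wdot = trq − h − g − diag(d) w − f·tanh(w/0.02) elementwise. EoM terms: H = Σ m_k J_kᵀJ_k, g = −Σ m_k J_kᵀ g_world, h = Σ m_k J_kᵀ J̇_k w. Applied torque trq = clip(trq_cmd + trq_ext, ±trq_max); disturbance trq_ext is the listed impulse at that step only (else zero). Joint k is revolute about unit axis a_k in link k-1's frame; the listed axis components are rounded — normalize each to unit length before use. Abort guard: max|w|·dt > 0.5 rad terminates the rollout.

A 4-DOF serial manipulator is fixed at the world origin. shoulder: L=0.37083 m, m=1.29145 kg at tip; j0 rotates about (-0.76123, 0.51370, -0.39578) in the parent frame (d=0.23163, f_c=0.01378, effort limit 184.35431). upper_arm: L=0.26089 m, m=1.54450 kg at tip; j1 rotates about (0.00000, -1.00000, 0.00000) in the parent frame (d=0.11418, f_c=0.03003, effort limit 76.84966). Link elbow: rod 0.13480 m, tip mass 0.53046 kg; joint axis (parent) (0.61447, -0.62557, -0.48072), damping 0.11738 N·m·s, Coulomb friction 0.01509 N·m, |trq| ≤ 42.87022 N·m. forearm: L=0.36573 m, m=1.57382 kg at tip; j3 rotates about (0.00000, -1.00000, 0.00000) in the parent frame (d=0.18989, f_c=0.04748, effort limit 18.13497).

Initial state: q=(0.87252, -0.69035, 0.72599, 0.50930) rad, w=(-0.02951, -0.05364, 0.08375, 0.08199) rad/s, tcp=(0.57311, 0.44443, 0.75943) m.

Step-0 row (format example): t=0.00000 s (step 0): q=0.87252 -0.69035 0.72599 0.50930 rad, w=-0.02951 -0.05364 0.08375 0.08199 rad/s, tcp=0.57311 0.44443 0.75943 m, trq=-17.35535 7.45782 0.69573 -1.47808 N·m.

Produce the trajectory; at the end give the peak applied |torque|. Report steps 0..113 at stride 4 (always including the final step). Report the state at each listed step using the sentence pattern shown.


t=0.04000 s (step 4): q=0.87181 -0.69163 0.72896 0.51077 rad, w=-0.00964 -0.01519 0.05597 0.00953 rad/s, tcp=0.57201 0.44443 0.75959 m, trq=-17.58027 7.58429 0.78817 -1.39872 N·m.
t=0.08000 s (step 8): q=0.87154 -0.69189 0.73024 0.51100 rad, w=-0.00436 -0.00060 0.01373 0.00355 rad/s, tcp=0.57150 0.44445 0.75974 m, trq=-17.72859 7.67676 0.85007 -1.35696 N·m.
t=0.12000 s (step 12): q=0.87991 -0.69166 0.74190 0.50324 rad, w=0.49752 0.01762 0.59719 -0.39801 rad/s, tcp=0.57421 0.44699 0.75590 m, trq=-29.04131 10.92309 2.19247 -1.66639 N·m.
t=0.16000 s (step 16): q=0.89398 -0.69094 0.75409 0.49598 rad, w=0.23245 0.01508 0.10152 -0.03218 rad/s, tcp=0.57952 0.45180 0.74847 m, trq=-25.20654 9.71674 1.72475 -1.62663 N·m.
t=0.20000 s (step 20): q=0.90034 -0.69043 0.75548 0.49612 rad, w=0.09984 0.01077 0.00406 0.00963 rad/s, tcp=0.58232 0.45432 0.74456 m, trq=-22.68312 8.96845 1.42320 -1.53008 N·m.
t=0.24000 s (step 24): q=0.90271 -0.69013 0.75529 0.49637 rad, w=0.02491 0.00428 -0.01063 0.00323 rad/s, tcp=0.58349 0.45526 0.74307 m, trq=-21.02489 8.49203 1.22384 -1.45797 N·m.
t=0.28000 s (step 28): q=0.90276 -0.69006 0.75474 0.49642 rad, w=-0.01853 -0.00010 -0.01619 -0.00024 rad/s, tcp=0.58365 0.45525 0.74302 m, trq=-19.94358 8.18695 1.09384 -1.41254 N·m.
t=0.32000 s (step 32): q=0.90150 -0.69011 0.75403 0.49638 rad, w=-0.04215 -0.00217 -0.01904 -0.00160 rad/s, tcp=0.58322 0.45471 0.74379 m, trq=-19.24220 7.99386 1.01066 -1.38339 N·m.
t=0.36000 s (step 36): q=0.89955 -0.69022 0.75325 0.49630 rad, w=-0.05360 -0.00303 -0.02011 -0.00203 rad/s, tcp=0.58247 0.45391 0.74498 m, trq=-18.78597 7.87452 0.95852 -1.36354 N·m.
t=0.40000 s (step 40): q=0.89731 -0.69034 0.75244 0.49622 rad, w=-0.05760 -0.00324 -0.02000 -0.00210 rad/s, tcp=0.58157 0.45299 0.74636 m, trq=-18.49052 7.80351 0.92687 -1.34941 N·m.
t=0.44000 s (step 44): q=0.88038 -0.70388 0.76448 0.51808 rad, w=-0.92904 -0.77833 0.79458 1.22848 rad/s, tcp=0.56953 0.44925 0.75227 m, trq=1.81146 -0.61385 -4.13446 -3.68326 N·m.
t=0.48000 s (step 48): q=0.85281 -0.72492 0.78983 0.54930 rad, w=-0.48745 -0.32615 0.47135 0.44559 rad/s, tcp=0.54874 0.44304 0.76202 m, trq=-4.99455 2.30549 -2.40389 -2.88908 N·m.
t=0.52000 s (step 52): q=0.83891 -0.73300 0.80317 0.55958 rad, w=-0.22913 -0.10230 0.21006 0.11144 rad/s, tcp=0.53817 0.43944 0.76781 m, trq=-9.47559 4.28480 -1.33019 -2.40995 N·m.
t=0.56000 s (step 56): q=0.83298 -0.73460 0.80763 0.56089 rad, w=-0.08335 0.00813 0.00965 -0.00837 rad/s, tcp=0.53386 0.43759 0.77099 m, trq=-12.41183 5.60056 -0.63697 -2.11474 N·m.
t=0.60000 s (step 60): q=0.83136 -0.73342 0.80559 0.55993 rad, w=-0.00512 0.04492 -0.09938 -0.03485 rad/s, tcp=0.53321 0.43686 0.77233 m, trq=-14.33347 6.48426 -0.18923 -1.94030 N·m.
t=0.64000 s (step 64): q=0.83209 -0.73130 0.80039 0.55836 rad, w=0.03785 0.05883 -0.15381 -0.04287 rad/s, tcp=0.53460 0.43679 0.77244 m, trq=-15.58350 7.06043 0.11286 -1.81830 N·m.
t=0.68000 s (step 68): q=0.83411 -0.72885 0.79376 0.55656 rad, w=0.06049 0.06285 -0.17439 -0.04648 rad/s, tcp=0.53707 0.43707 0.77184 m, trq=-16.40129 7.43178 0.32071 -1.72854 N·m.
t=0.72000 s (step 72): q=0.83676 -0.72634 0.78669 0.55469 rad, w=0.07060 0.06202 -0.17732 -0.04662 rad/s, tcp=0.54004 0.43755 0.77083 m, trq=-16.93791 7.66849 0.46589 -1.66121 N·m.
t=0.76000 s (step 76): q=0.83965 -0.72392 0.77971 0.55286 rad, w=0.07308 0.05880 -0.17130 -0.04420 rad/s, tcp=0.54316 0.43812 0.76964 m, trq=-17.28998 7.81719 0.56888 -1.60982 N·m.
t=0.80000 s (step 80): q=0.84255 -0.72166 0.77306 0.55117 rad, w=0.07112 0.05452 -0.16077 -0.04046 rad/s, tcp=0.54623 0.43871 0.76837 m, trq=-17.52066 7.90862 0.64314 -1.56982 N·m.
t=0.84000 s (step 84): q=0.84531 -0.71957 0.76689 0.54963 rad, w=0.06676 0.04989 -0.14805 -0.03636 rad/s, tcp=0.54912 0.43929 0.76713 m, trq=-17.67142 7.96297 0.69764 -1.53806 N·m.
t=0.88000 s (step 88): q=0.84787 -0.71767 0.76124 0.54826 rad, w=0.06129 0.04534 -0.13448 -0.03254 rad/s, tcp=0.55178 0.43984 0.76594 m, trq=-17.76952 7.99346 0.73841 -1.51231 N·m.
t=0.92000 s (step 92): q=0.85021 -0.71594 0.75614 0.54702 rad, w=0.05547 0.04108 -0.12087 -0.02929 rad/s, tcp=0.55420 0.44035 0.76484 m, trq=-17.83296 8.00872 0.76953 -1.49099 N·m.
t=0.96000 s (step 96): q=0.85231 -0.71438 0.75157 0.54590 rad, w=0.04973 0.03721 -0.10778 -0.02665 rad/s, tcp=0.55636 0.44082 0.76385 m, trq=-17.87364 8.01438 0.79378 -1.47305 N·m.
t=1.00000 s (step 100): q=0.85419 -0.71296 0.74751 0.54488 rad, w=0.04431 0.03374 -0.09555 -0.02452 rad/s, tcp=0.55828 0.44124 0.76296 m, trq=-17.89941 8.01411 0.81306 -1.45773 N·m.
t=1.04000 s (step 104): q=0.85586 -0.71168 0.74392 0.54394 rad, w=0.03932 0.03067 -0.08437 -0.02280 rad/s, tcp=0.55998 0.44161 0.76217 m, trq=-17.91550 8.01028 0.82869 -1.44451 N·m.
t=1.08000 s (step 108): q=0.85734 -0.71051 0.74075 0.54305 rad, w=0.03480 0.02796 -0.07428 -0.02139 rad/s, tcp=0.56148 0.44195 0.76148 m, trq=-17.92538 8.00442 0.84158 -1.43300 N·m.
t=1.12000 s (step 112): q=0.85865 -0.70944 0.73797 0.54222 rad, w=0.03076 0.02558 -0.06528 -0.02022 rad/s, tcp=0.56279 0.44225 0.76087 m, trq=-17.93133 7.99751 0.85240 -1.42289 N·m.
t=1.13000 s (step 113): q=0.85895 -0.70919 0.73733 0.54202 rad, w=0.02982 0.02503 -0.06320 -0.01996 rad/s, tcp=0.56309 0.44231 0.76074 m.
max |trq| (N·m): 184.35431


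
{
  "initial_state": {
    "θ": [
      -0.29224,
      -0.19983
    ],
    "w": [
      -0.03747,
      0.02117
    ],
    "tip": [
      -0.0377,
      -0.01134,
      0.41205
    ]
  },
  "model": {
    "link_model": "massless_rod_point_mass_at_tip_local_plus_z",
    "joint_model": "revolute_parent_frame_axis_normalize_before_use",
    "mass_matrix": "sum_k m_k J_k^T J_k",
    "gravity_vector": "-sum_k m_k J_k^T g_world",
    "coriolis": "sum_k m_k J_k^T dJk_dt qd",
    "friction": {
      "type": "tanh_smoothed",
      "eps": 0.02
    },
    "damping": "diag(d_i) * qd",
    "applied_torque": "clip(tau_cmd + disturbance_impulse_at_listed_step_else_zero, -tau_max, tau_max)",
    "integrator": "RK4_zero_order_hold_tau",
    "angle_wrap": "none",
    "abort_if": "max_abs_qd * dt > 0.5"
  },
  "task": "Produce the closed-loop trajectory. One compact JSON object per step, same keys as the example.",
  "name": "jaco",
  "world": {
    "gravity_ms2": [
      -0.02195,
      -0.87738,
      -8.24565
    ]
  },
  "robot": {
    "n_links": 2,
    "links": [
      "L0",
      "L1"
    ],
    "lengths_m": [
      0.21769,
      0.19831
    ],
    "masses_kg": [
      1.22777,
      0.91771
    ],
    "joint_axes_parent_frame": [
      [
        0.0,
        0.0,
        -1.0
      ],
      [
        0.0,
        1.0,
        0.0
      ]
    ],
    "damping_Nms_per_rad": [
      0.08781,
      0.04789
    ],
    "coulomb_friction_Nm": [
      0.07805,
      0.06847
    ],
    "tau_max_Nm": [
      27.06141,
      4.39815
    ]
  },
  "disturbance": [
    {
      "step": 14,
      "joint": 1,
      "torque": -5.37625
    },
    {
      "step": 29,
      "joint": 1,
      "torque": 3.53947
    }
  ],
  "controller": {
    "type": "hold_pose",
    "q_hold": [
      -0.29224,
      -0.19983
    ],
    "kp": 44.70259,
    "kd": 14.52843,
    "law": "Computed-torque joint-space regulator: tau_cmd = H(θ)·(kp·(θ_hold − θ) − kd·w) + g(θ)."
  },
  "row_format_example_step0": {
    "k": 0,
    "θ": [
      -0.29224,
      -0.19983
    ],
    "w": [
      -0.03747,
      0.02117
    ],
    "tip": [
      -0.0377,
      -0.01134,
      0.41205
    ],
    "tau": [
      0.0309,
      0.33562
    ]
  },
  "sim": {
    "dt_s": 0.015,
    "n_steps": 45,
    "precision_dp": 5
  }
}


{"k":1,"\u03b8":[-0.29013,-0.19968],"w":[-0.16694,0.00258],"tip":[-0.03769,-0.01125,0.41206],"tau":[0.03343,0.34458]}
{"k":2,"\u03b8":[-0.28905,-0.19966],"w":[-0.19919,-0.00086],"tip":[-0.0377,-0.01121,0.41206],"tau":[0.03404,0.34618]}
{"k":3,"\u03b8":[-0.28824,-0.19967],"w":[-0.20781,-0.00145],"tip":[-0.03771,-0.01118,0.41206],"tau":[0.03417,0.3464]}
{"k":4,"\u03b8":[-0.2875,-0.19969],"w":[-0.21032,-0.00155],"tip":[-0.03772,-0.01115,0.41206],"tau":[0.03419,0.34638]}
{"k":5,"\u03b8":[-0.28679,-0.1997],"w":[-0.21124,-0.00156],"tip":[-0.03773,-0.01113,0.41206],"tau":[0.03417,0.34633]}
{"k":6,"\u03b8":[-0.2861,-0.19972],"w":[-0.21174,-0.00156],"tip":[-0.03774,-0.0111,0.41206],"tau":[0.03415,0.34627]}
{"k":7,"\u03b8":[-0.28541,-0.19973],"w":[-0.21213,-0.00155],"tip":[-0.03775,-0.01108,0.41206],"tau":[0.03412,0.34621]}
{"k":8,"\u03b8":[-0.28472,-0.19975],"w":[-0.21248,-0.00154],"tip":[-0.03776,-0.01105,0.41206],"tau":[0.03409,0.34615]}
{"k":9,"\u03b8":[-0.28404,-0.19976],"w":[-0.21283,-0.00154],"tip":[-0.03777,-0.01103,0.41206],"tau":[0.03407,0.34609]}
{"k":10,"\u03b8":[-0.28337,-0.19977],"w":[-0.21317,-0.00153],"tip":[-0.03778,-0.011,0.41206],"tau":[0.03404,0.34603]}
{"k":11,"\u03b8":[-0.28271,-0.19979],"w":[-0.21351,-0.00152],"tip":[-0.03779,-0.01098,0.41206],"tau":[0.03401,0.34597]}
{"k":12,"\u03b8":[-0.28205,-0.1998],"w":[-0.21384,-0.00151],"tip":[-0.0378,-0.01095,0.41205],"tau":[0.03399,0.34591]}
{"k":13,"\u03b8":[-0.28139,-0.19982],"w":[-0.21417,-0.00151],"tip":[-0.03781,-0.01093,0.41205],"tau":[0.03396,0.34585]}
{"k":14,"\u03b8":[-0.28075,-0.19983],"w":[-0.2145,-0.0015],"tip":[-0.03782,-0.01091,0.41205],"tau":[0.03394,-4.39815]}
{"k":15,"\u03b8":[-0.2802,-0.21441],"w":[-0.24853,-1.93417],"tip":[-0.04055,-0.01167,0.41146],"tau":[0.03743,1.40388]}
{"k":16,"\u03b8":[-0.28024,-0.23976],"w":[-0.16666,-1.45017],"tip":[-0.04525,-0.01302,0.41033],"tau":[0.04001,1.22778]}
{"k":17,"\u03b8":[-0.28023,-0.25856],"w":[-0.12346,-1.06067],"tip":[-0.04873,-0.01402,0.40941],"tau":[0.04192,1.08101]}
{"k":18,"\u03b8":[-0.28015,-0.27211],"w":[-0.09988,-0.74854],"tip":[-0.05122,-0.01474,0.4087],"tau":[0.04332,0.95865]}
{"k":19,"\u03b8":[-0.28003,-0.28146],"w":[-0.08626,-0.4995],"tip":[-0.05294,-0.01522,0.4082],"tau":[0.04429,0.85649]}
{"k":20,"\u03b8":[-0.27987,-0.28745],"w":[-0.07814,-0.30181],"tip":[-0.05404,-0.01553,0.40786],"tau":[0.04488,0.77105]}
{"k":21,"\u03b8":[-0.27968,-0.2908],"w":[-0.07334,-0.14584],"tip":[-0.05465,-0.0157,0.40767],"tau":[0.04518,0.69941]}
{"k":22,"\u03b8":[-0.27948,-0.29207],"w":[-0.07068,-0.02455],"tip":[-0.05488,-0.01575,0.4076],"tau":[0.04524,0.63963]}
{"k":23,"\u03b8":[-0.27927,-0.29192],"w":[-0.06933,0.03516],"tip":[-0.05486,-0.01573,0.40761],"tau":[0.04513,0.60784]}
{"k":24,"\u03b8":[-0.27904,-0.2912],"w":[-0.06952,0.06031],"tip":[-0.05473,-0.01568,0.40765],"tau":[0.045,0.59244]}
{"k":25,"\u03b8":[-0.27881,-0.29016],"w":[-0.07003,0.07862],"tip":[-0.05455,-0.01562,0.40771],"tau":[0.04484,0.57964]}
{"k":26,"\u03b8":[-0.27858,-0.28888],"w":[-0.07076,0.09195],"tip":[-0.05432,-0.01554,0.40778],"tau":[0.04464,0.56873]}
{"k":27,"\u03b8":[-0.27835,-0.28743],"w":[-0.07166,0.10132],"tip":[-0.05405,-0.01545,0.40786],"tau":[0.04443,0.55937]}
{"k":28,"\u03b8":[-0.27811,-0.28586],"w":[-0.07269,0.10756],"tip":[-0.05377,-0.01535,0.40795],"tau":[0.04421,0.5513]}
{"k":29,"\u03b8":[-0.27787,-0.28422],"w":[-0.07383,0.1113],"tip":[-0.05347,-0.01525,0.40804],"tau":[0.04397,4.08379]}
{"k":30,"\u03b8":[-0.2776,-0.27157],"w":[-0.0652,1.57179],"tip":[-0.05116,-0.01458,0.40873],"tau":[0.04166,-0.26002]}
{"k":31,"\u03b8":[-0.27717,-0.2506],"w":[-0.08246,1.22718],"tip":[-0.0473,-0.01346,0.40981],"tau":[0.03898,-0.14337]}
{"k":32,"\u03b8":[-0.27665,-0.2343],"w":[-0.104,0.94823],"tip":[-0.04429,-0.01258,0.41058],"tau":[0.03699,-0.04703]}
{"k":33,"\u03b8":[-0.27606,-0.22178],"w":[-0.12847,0.72281],"tip":[-0.04197,-0.01189,0.41114],"tau":[0.03555,0.03271]}
{"k":34,"\u03b8":[-0.27542,-0.21231],"w":[-0.15401,0.54101],"tip":[-0.04021,-0.01136,0.41155],"tau":[0.03453,0.09887]}
{"k":35,"\u03b8":[-0.27474,-0.20529],"w":[-0.17875,0.39475],"tip":[-0.03891,-0.01097,0.41184],"tau":[0.03383,0.15392]}
{"k":36,"\u03b8":[-0.27405,-0.20025],"w":[-0.20103,0.27745],"tip":[-0.03798,-0.01068,0.41204],"tau":[0.03337,0.19983]}
{"k":37,"\u03b8":[-0.27336,-0.19679],"w":[-0.21963,0.18373],"tip":[-0.03733,-0.01047,0.41217],"tau":[0.03309,0.23822]}
{"k":38,"\u03b8":[-0.27267,-0.19459],"w":[-0.23389,0.10924],"tip":[-0.03693,-0.01033,0.41226],"tau":[0.03293,0.2704]}
{"k":39,"\u03b8":[-0.272,-0.19339],"w":[-0.24365,0.05047],"tip":[-0.03671,-0.01024,0.4123],"tau":[0.03287,0.29741]}
{"k":40,"\u03b8":[-0.27135,-0.19295],"w":[-0.24924,0.00949],"tip":[-0.03664,-0.01019,0.41232],"tau":[0.03286,0.31747]}
{"k":41,"\u03b8":[-0.27072,-0.19292],"w":[-0.25144,-0.00224],"tip":[-0.03664,-0.01017,0.41232],"tau":[0.03286,0.32342]}
{"k":42,"\u03b8":[-0.27011,-0.19296],"w":[-0.25142,-0.00421],"tip":[-0.03665,-0.01015,0.41232],"tau":[0.03284,0.32449]}
{"k":43,"\u03b8":[-0.2695,-0.19302],"w":[-0.25134,-0.00453],"tip":[-0.03667,-0.01013,0.41232],"tau":[0.03282,0.32474]}
{"k":44,"\u03b8":[-0.2689,-0.19308],"w":[-0.25135,-0.00456],"tip":[-0.03668,-0.01011,0.41232],"tau":[0.0328,0.32485]}
{"k":45,"\u03b8":[-0.2683,-0.19314],"w":[-0.25138,-0.00454],"tip":[-0.0367,-0.01009,0.41231]}


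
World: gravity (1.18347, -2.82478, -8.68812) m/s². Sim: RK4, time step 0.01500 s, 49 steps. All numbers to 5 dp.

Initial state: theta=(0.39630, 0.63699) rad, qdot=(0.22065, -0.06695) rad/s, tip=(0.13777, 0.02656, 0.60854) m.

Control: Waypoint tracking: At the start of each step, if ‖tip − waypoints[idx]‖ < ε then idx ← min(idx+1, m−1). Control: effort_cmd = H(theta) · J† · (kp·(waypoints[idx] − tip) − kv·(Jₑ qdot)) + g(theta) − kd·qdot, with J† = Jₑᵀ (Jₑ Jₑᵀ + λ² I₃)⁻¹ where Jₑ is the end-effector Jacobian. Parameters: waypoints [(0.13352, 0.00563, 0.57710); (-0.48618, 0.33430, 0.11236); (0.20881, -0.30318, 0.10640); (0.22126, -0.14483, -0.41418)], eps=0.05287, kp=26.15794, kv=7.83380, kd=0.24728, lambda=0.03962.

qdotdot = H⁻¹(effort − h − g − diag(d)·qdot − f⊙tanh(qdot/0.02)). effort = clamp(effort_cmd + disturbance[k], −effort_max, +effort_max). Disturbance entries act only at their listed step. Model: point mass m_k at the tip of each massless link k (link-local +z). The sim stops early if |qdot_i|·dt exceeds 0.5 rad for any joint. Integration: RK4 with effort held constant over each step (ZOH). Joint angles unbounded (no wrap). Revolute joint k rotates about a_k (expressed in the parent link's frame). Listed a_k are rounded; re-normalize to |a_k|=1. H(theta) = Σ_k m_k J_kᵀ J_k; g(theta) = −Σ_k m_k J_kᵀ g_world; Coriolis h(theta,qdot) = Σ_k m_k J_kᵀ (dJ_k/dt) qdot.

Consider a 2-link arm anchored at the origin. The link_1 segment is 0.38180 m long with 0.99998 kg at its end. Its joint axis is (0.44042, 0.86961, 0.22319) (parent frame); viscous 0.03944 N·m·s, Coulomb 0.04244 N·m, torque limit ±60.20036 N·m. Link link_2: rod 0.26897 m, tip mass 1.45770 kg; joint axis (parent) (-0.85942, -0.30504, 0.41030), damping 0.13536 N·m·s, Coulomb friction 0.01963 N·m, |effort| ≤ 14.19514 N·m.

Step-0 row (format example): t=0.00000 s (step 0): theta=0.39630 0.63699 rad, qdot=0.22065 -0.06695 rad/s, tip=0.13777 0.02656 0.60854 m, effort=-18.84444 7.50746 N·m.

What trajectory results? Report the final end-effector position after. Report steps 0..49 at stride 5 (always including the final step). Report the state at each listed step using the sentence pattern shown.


t=0.07500 s (step 5): theta=0.41337 0.81857 rad, qdot=0.12547 4.06999 rad/s, tip=0.11446 0.05079 0.59474 m, effort=-11.07816 3.29202 N·m.
t=0.15000 s (step 10): theta=0.40239 1.16262 rad, qdot=-0.53183 4.67264 rad/s, tip=0.04486 0.09152 0.55687 m, effort=-7.14293 0.63758 N·m.
t=0.22500 s (step 15): theta=0.31950 1.47039 rad, qdot=-1.69928 3.40332 rad/s, tip=-0.04528 0.12453 0.50225 m, effort=-4.38075 -1.38043 N·m.
t=0.30000 s (step 20): theta=0.15418 1.66742 rad, qdot=-2.62644 1.88316 rad/s, tip=-0.13500 0.15891 0.43902 m, effort=-0.82718 -2.65119 N·m.
t=0.37500 s (step 25): theta=-0.05954 1.76059 rad, qdot=-2.97987 0.66723 rad/s, tip=-0.21027 0.19957 0.36936 m, effort=2.78866 -3.28092 N·m.
t=0.45000 s (step 30): theta=-0.27963 1.77861 rad, qdot=-2.82250 -0.10864 rad/s, tip=-0.26438 0.24209 0.29824 m, effort=5.74421 -3.56969 N·m.
t=0.52500 s (step 35): theta=-0.47489 1.75519 rad, qdot=-2.35476 -0.46295 rad/s, tip=-0.29793 0.27989 0.23296 m, effort=7.67611 -3.72129 N·m.
t=0.60000 s (step 40): theta=-0.63005 1.71591 rad, qdot=-1.77977 -0.55340 rad/s, tip=-0.31618 0.30943 0.17965 m, effort=8.61758 -3.77044 N·m.
t=0.67500 s (step 45): theta=-0.74254 1.67547 rad, qdot=-1.23272 -0.51345 rad/s, tip=-0.32523 0.33053 0.14079 m, effort=8.83658 -3.74006 N·m.
t=0.73500 s (step 49): theta=-0.80509 1.64642 rad, qdot=-0.86436 -0.45453 rad/s, tip=-0.32900 0.34238 0.11965 m.
final tip position (m): -0.32900 0.34238 0.11965


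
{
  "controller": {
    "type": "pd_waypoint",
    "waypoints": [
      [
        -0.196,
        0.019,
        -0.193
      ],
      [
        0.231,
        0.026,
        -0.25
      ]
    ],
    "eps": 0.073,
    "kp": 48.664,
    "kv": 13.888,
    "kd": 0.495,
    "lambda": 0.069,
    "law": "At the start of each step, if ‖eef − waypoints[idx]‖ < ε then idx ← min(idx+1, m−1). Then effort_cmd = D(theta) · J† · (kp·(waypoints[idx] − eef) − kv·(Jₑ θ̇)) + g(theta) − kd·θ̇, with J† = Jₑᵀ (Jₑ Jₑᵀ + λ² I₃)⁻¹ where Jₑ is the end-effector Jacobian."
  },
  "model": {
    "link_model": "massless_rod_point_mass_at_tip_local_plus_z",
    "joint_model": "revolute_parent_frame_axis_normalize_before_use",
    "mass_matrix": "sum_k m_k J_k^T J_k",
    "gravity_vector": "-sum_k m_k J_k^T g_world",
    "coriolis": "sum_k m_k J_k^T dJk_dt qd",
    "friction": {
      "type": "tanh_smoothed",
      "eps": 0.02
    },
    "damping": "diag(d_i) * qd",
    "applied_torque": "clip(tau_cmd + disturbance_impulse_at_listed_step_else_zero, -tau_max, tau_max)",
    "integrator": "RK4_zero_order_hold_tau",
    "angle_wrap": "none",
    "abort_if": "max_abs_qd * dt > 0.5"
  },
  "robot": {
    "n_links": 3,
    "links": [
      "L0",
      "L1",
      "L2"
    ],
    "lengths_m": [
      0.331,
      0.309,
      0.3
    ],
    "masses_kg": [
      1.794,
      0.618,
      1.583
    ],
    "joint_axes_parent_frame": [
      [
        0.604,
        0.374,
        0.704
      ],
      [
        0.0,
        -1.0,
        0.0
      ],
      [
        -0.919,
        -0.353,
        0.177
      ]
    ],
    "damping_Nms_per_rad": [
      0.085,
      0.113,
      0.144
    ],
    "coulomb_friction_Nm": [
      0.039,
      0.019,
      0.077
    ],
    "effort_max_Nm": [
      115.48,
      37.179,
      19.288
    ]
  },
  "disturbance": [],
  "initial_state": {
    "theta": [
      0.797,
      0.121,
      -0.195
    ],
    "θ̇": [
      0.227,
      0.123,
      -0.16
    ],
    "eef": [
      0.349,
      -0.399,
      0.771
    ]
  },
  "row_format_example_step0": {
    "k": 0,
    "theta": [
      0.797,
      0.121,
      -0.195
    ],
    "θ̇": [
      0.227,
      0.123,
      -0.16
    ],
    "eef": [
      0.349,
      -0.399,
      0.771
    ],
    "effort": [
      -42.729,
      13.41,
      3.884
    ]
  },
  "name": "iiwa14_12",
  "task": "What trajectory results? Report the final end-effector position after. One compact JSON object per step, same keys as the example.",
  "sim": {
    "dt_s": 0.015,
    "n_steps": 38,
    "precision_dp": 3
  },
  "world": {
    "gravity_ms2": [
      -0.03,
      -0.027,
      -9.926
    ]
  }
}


{"k":1,"theta":[0.787,0.121,-0.226],"\u03b8\u0307":[-1.524,-0.191,-3.91],"eef":[0.349,-0.401,0.768],"effort":[-42.387,11.716,5.15]}
{"k":2,"theta":[0.753,0.115,-0.306],"\u03b8\u0307":[-2.978,-0.595,-6.683],"eef":[0.346,-0.402,0.764],"effort":[-41.803,9.927,4.968]}
{"k":3,"theta":[0.698,0.102,-0.424],"\u03b8\u0307":[-4.279,-1.18,-8.857],"eef":[0.34,-0.401,0.758],"effort":[-35.667,7.376,3.782]}
{"k":4,"theta":[0.627,0.079,-0.566],"\u03b8\u0307":[-5.208,-1.857,-10.071],"eef":[0.329,-0.397,0.749],"effort":[-25.229,4.406,2.077]}
{"k":5,"theta":[0.545,0.046,-0.72],"\u03b8\u0307":[-5.68,-2.501,-10.34],"eef":[0.314,-0.389,0.736],"effort":[-15.012,1.779,0.591]}
{"k":6,"theta":[0.459,0.005,-0.873],"\u03b8\u0307":[-5.812,-3.066,-10.064],"eef":[0.296,-0.379,0.721],"effort":[-7.219,-0.157,-0.245]}
{"k":7,"theta":[0.373,-0.045,-1.02],"\u03b8\u0307":[-5.737,-3.557,-9.572],"eef":[0.275,-0.367,0.703],"effort":[-1.857,-1.403,-0.408]}
{"k":8,"theta":[0.288,-0.101,-1.16],"\u03b8\u0307":[-5.538,-3.99,-9.029],"eef":[0.252,-0.353,0.683],"effort":[1.687,-2.076,-0.061]}
{"k":9,"theta":[0.207,-0.164,-1.291],"\u03b8\u0307":[-5.253,-4.374,-8.507],"eef":[0.229,-0.338,0.661],"effort":[3.988,-2.313,0.609]}
{"k":10,"theta":[0.131,-0.232,-1.415],"\u03b8\u0307":[-4.9,-4.705,-8.033],"eef":[0.206,-0.324,0.637],"effort":[5.465,-2.234,1.438]}
{"k":11,"theta":[0.061,-0.305,-1.532],"\u03b8\u0307":[-4.482,-4.978,-7.627],"eef":[0.182,-0.309,0.613],"effort":[6.404,-1.939,2.306]}
{"k":12,"theta":[-0.003,-0.381,-1.644],"\u03b8\u0307":[-3.997,-5.182,-7.302],"eef":[0.159,-0.294,0.588],"effort":[7.002,-1.507,3.127]}
{"k":13,"theta":[-0.059,-0.459,-1.751],"\u03b8\u0307":[-3.437,-5.308,-7.072],"eef":[0.136,-0.28,0.562],"effort":[7.397,-0.994,3.851]}
{"k":14,"theta":[-0.105,-0.539,-1.856],"\u03b8\u0307":[-2.793,-5.348,-6.955],"eef":[0.114,-0.265,0.537],"effort":[7.692,-0.445,4.452]}
{"k":15,"theta":[-0.142,-0.619,-1.96],"\u03b8\u0307":[-2.052,-5.298,-6.965],"eef":[0.093,-0.25,0.512],"effort":[7.971,0.096,4.929]}
{"k":16,"theta":[-0.166,-0.697,-2.066],"\u03b8\u0307":[-1.202,-5.154,-7.114],"eef":[0.073,-0.235,0.487],"effort":[8.304,0.565,5.294]}
{"k":17,"theta":[-0.177,-0.773,-2.174],"\u03b8\u0307":[-0.235,-4.92,-7.401],"eef":[0.055,-0.219,0.464],"effort":[8.761,0.866,5.572]}
{"k":18,"theta":[-0.173,-0.844,-2.288],"\u03b8\u0307":[0.833,-4.615,-7.794],"eef":[0.04,-0.202,0.444],"effort":[9.419,0.917,5.793]}
{"k":19,"theta":[-0.152,-0.911,-2.408],"\u03b8\u0307":[1.966,-4.247,-8.222],"eef":[0.027,-0.184,0.426],"effort":[10.162,0.814,5.981]}
{"k":20,"theta":[-0.114,-0.971,-2.534],"\u03b8\u0307":[3.072,-3.789,-8.543],"eef":[0.018,-0.166,0.413],"effort":[9.942,1.229,6.093]}
{"k":21,"theta":[-0.061,-1.023,-2.663],"\u03b8\u0307":[3.955,-3.127,-8.503],"eef":[0.013,-0.148,0.406],"effort":[5.546,3.562,5.873]}
{"k":22,"theta":[0.001,-1.062,-2.785],"\u03b8\u0307":[4.21,-2.095,-7.681],"eef":[0.013,-0.133,0.404],"effort":[-3.746,7.167,5.023]}
{"k":23,"theta":[0.059,-1.084,-2.886],"\u03b8\u0307":[3.497,-0.875,-5.885],"eef":[0.014,-0.121,0.405],"effort":[-10.967,8.687,3.709]}
{"k":24,"theta":[0.101,-1.09,-2.958],"\u03b8\u0307":[2.171,0.045,-3.686],"eef":[0.016,-0.112,0.408],"effort":[-13.438,8.095,2.246]}
{"k":25,"theta":[0.123,-1.086,-2.998],"\u03b8\u0307":[0.753,0.554,-1.663],"eef":[0.016,-0.107,0.411],"effort":[-13.173,6.93,0.854]}
{"k":26,"theta":[0.125,-1.075,-3.01],"\u03b8\u0307":[-0.487,0.839,-0.039],"eef":[0.014,-0.105,0.412],"effort":[-11.745,5.892,-0.317]}
{"k":27,"theta":[0.111,-1.061,-3.002],"\u03b8\u0307":[-1.43,1.095,1.111],"eef":[0.011,-0.103,0.412],"effort":[-9.801,5.119,-1.148]}
{"k":28,"theta":[0.084,-1.042,-2.98],"\u03b8\u0307":[-2.067,1.422,1.838],"eef":[0.005,-0.103,0.411],"effort":[-7.533,4.546,-1.667]}
{"k":29,"theta":[0.051,-1.018,-2.95],"\u03b8\u0307":[-2.381,1.873,2.165],"eef":[-0.001,-0.102,0.411],"effort":[-4.932,4.063,-1.889]}
{"k":30,"theta":[0.015,-0.985,-2.918],"\u03b8\u0307":[-2.356,2.461,2.098],"eef":[-0.008,-0.102,0.41],"effort":[-2.011,3.577,-1.836]}
{"k":31,"theta":[-0.017,-0.943,-2.89],"\u03b8\u0307":[-1.995,3.162,1.652],"eef":[-0.015,-0.101,0.41],"effort":[1.004,3.065,-1.549]}
{"k":32,"theta":[-0.042,-0.89,-2.871],"\u03b8\u0307":[-1.343,3.932,0.887],"eef":[-0.022,-0.1,0.41],"effort":[3.599,2.61,-1.1]}
{"k":33,"theta":[-0.056,-0.825,-2.865],"\u03b8\u0307":[-0.515,4.712,-0.062],"eef":[-0.029,-0.097,0.409],"effort":[5.207,2.329,-0.597]}
{"k":34,"theta":[-0.057,-0.748,-2.873],"\u03b8\u0307":[0.327,5.454,-0.992],"eef":[-0.036,-0.095,0.408],"effort":[5.595,2.261,-0.174]}
{"k":35,"theta":[-0.047,-0.661,-2.894],"\u03b8\u0307":[1.06,6.138,-1.78],"eef":[-0.043,-0.092,0.405],"effort":[4.953,2.336,0.144]}
{"k":36,"theta":[-0.027,-0.565,-2.925],"\u03b8\u0307":[1.608,6.762,-2.336],"eef":[-0.049,-0.089,0.401],"effort":[3.58,2.456,0.319]}
{"k":37,"theta":[-0.0,-0.459,-2.962],"\u03b8\u0307":[1.936,7.319,-2.628],"eef":[-0.055,-0.086,0.395],"effort":[1.773,2.534,0.342]}
{"k":38,"theta":[0.03,-0.346,-3.002],"\u03b8\u0307":[2.049,7.805,-2.675],"eef":[-0.061,-0.084,0.387]}
{"summary": "final eef position (m): -0.061 -0.084 0.387"}
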